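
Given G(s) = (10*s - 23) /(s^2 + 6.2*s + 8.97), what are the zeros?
Set numerator = 0: 10*s - 23 = 0 → Zeros: 2.3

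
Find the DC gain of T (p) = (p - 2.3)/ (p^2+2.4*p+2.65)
DC gain = T(0) = num(0)/den(0) = -2.3/2.65 = -0.8679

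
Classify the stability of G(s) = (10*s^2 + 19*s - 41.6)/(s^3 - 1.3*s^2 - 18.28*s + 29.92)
Denominator: s^3 - 1.3*s^2 - 18.28*s + 29.92 = (s - 4)(s - 1.7)(s + 4.4). Poles: -4.4, 1.7, 4. Unstable (2 pole(s) in RHP)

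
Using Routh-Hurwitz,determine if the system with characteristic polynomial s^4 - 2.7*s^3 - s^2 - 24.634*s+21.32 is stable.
Routh array:
s^4: [1, -1, 21.32]; s^3: [-2.7, -24.634]; s^2: [-10.1237, 21.32]; s^1: [-30.3201]; s^0: [21.32]
First column: [1, -2.7, -10.1237, -30.3201, 21.32]. Sign changes = 2.
No, unstable (2 RHP root(s))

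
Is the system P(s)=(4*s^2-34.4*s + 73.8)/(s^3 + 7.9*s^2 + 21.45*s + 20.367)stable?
Denominator: s^3 + 7.9*s^2 + 21.45*s + 20.367 = (s + 3.1)(s^2 + 4.8*s + 6.57). Poles: -2.4 + 0.9j, -2.4 - 0.9j, -3.1. All Re(p)<0: Yes (stable)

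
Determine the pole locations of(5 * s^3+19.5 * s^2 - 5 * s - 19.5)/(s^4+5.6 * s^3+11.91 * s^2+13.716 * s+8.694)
Set denominator = 0: s^4 + 5.6*s^3 + 11.91*s^2 + 13.716*s + 8.694 = (s + 2.1)(s + 2.3)(s^2 + 1.2*s + 1.8) = 0 → Poles: -0.6 + 1.2j, -0.6 - 1.2j, -2.1, -2.3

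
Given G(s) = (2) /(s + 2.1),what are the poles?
Set denominator = 0: s + 2.1 = 0 → Poles: -2.1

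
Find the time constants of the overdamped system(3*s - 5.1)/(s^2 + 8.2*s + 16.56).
Overdamped: real poles at -4.6, -3.6. τ = -1/pole → τ₁ = 0.2174, τ₂ = 0.2778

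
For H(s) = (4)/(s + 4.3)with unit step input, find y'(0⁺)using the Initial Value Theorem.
IVT: y'(0⁺) = lim_{s→∞} s²·Y(s) = lim_{s→∞} s·H(s).
deg(num) = 0, deg(den) = 1, relative degree = 1, so s·H(s) → (leading num)/(leading den) = 4/1 = 4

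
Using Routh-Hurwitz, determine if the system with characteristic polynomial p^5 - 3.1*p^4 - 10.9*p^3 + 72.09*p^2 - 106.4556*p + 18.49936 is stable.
Routh array:
p^5: [1, -10.9, -106.4556]; p^4: [-3.1, 72.09, 18.49936]; p^3: [12.3548, -100.488]; p^2: [46.8762, 18.49936]; p^1: [-105.364]; p^0: [18.49936]
First column: [1, -3.1, 12.3548, 46.8762, -105.364, 18.49936]. Sign changes = 4.
No, unstable (4 RHP root(s))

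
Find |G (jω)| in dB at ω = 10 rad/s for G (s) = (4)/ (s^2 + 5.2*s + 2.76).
Substitute s = j*10: G(j10) = -0.0319878 - 0.0171058j.
|G(j10)| = sqrt(Re² + Im²) = 0.03627.
20*log₁₀(0.03627) = -28.81 dB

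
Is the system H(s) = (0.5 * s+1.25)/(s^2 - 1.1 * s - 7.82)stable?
Denominator: s^2 - 1.1*s - 7.82 = (s - 3.4)(s + 2.3). Poles: -2.3, 3.4. All Re(p)<0: No (unstable)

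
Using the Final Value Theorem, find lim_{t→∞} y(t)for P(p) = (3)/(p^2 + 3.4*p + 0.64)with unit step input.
FVT: lim_{t→∞} y(t) = lim_{p→0} p*Y(p) where Y(p) = P(p)/p.
= lim_{p→0} P(p) = P(0) = num(0)/den(0) = 3/0.64 = 4.687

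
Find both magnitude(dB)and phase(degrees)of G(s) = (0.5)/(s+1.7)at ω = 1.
Substitute s = j*1: G(j1) = 0.218509 - 0.128535j.
|G| = 20*log₁₀(sqrt(Re²+Im²)) = -11.92 dB.
∠G = atan2(Im, Re) = -30.47°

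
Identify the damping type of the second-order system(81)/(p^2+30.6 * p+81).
Standard form: ωn²/(p²+2ζωn·p+ωn²) gives ωn=9, ζ=1.7.
Overdamped (ζ = 1.7 > 1)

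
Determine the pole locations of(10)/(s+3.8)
Set denominator = 0: s + 3.8 = 0 → Poles: -3.8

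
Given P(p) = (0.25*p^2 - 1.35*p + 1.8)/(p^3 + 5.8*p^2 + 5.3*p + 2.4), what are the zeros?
Set numerator = 0: 0.25*p^2 - 1.35*p + 1.8 = 0.25*(p - 3)(p - 2.4) = 0 → Zeros: 2.4, 3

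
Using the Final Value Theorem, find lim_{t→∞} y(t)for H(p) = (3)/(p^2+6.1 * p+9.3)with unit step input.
FVT: lim_{t→∞} y(t) = lim_{p→0} p*Y(p) where Y(p) = H(p)/p.
= lim_{p→0} H(p) = H(0) = num(0)/den(0) = 3/9.3 = 0.3226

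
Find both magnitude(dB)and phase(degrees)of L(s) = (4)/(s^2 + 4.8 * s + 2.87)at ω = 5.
Substitute s = j*5: L(j5) = -0.0830599 - 0.0900785j.
|L| = 20*log₁₀(sqrt(Re²+Im²)) = -18.24 dB.
∠L = atan2(Im, Re) = -132.68°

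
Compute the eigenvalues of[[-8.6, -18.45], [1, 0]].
Eigenvalues solve det(λI - A) = 0.
Characteristic polynomial: λ^2 + 8.6*λ + 18.45 = 0.
Factor: (λ + 4.5)(λ + 4.1) = 0.
Roots: -4.1, -4.5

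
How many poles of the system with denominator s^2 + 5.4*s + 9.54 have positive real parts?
Poles: -2.7 + 1.5j, -2.7 - 1.5j. RHP poles (Re>0): 0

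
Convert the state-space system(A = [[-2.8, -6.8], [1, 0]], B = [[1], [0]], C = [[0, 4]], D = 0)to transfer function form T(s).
T(s) = C(sI - A)⁻¹B + D.
Characteristic polynomial det(sI - A) = s^2 + 2.8*s + 6.8.
Numerator from C·adj(sI-A)·B + D·det(sI-A) = 4.
T(s) = (4)/(s^2 + 2.8*s + 6.8)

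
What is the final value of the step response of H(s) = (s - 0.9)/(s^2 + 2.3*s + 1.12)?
FVT: lim_{t→∞} y(t) = lim_{s→0} s*Y(s) where Y(s) = H(s)/s.
= lim_{s→0} H(s) = H(0) = num(0)/den(0) = -0.9/1.12 = -0.8036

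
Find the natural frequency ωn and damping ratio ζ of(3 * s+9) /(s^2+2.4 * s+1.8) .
Underdamped: complex pole -1.2 + 0.6j. ωn = |pole| = 1.342, ζ = -Re(pole)/ωn = 0.8944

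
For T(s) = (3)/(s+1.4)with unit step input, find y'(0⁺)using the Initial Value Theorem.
IVT: y'(0⁺) = lim_{s→∞} s²·Y(s) = lim_{s→∞} s·T(s).
deg(num) = 0, deg(den) = 1, relative degree = 1, so s·T(s) → (leading num)/(leading den) = 3/1 = 3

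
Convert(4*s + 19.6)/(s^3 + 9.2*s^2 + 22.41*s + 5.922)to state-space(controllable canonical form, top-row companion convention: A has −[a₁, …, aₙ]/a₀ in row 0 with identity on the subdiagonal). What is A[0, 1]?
Reachable canonical form for den = s^3 + 9.2*s^2 + 22.41*s + 5.922: top row of A = -[a₁,a₂,...,aₙ]/a₀, ones on the subdiagonal, zeros elsewhere.
A = [[-9.2, -22.41, -5.922], [1, 0, 0], [0, 1, 0]].
A[0,1] = -22.41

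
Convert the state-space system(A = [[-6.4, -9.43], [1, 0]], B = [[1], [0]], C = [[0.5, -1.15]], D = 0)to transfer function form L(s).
L(s) = C(sI - A)⁻¹B + D.
Characteristic polynomial det(sI - A) = s^2 + 6.4*s + 9.43.
Numerator from C·adj(sI-A)·B + D·det(sI-A) = 0.5*s - 1.15.
L(s) = (0.5*s - 1.15)/(s^2 + 6.4*s + 9.43)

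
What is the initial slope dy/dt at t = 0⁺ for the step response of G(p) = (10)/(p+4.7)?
IVT: y'(0⁺) = lim_{p→∞} p²·Y(p) = lim_{p→∞} p·G(p).
deg(num) = 0, deg(den) = 1, relative degree = 1, so p·G(p) → (leading num)/(leading den) = 10/1 = 10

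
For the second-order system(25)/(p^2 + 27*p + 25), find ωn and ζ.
Standard form: ωn²/(p²+2ζωn·p+ωn²).
const=25=ωn² → ωn=5, p coeff=27=2ζωn → ζ=2.7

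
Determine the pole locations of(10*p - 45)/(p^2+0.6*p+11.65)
Set denominator = 0: p^2 + 0.6*p + 11.65 = 0 → Poles: -0.3 + 3.4j, -0.3 - 3.4j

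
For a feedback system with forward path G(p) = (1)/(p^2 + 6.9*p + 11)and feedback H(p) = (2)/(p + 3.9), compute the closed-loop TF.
Closed-loop T = G/(1+GH).
Numerator: G_num * H_den = p + 3.9.
Denominator: G_den * H_den + G_num * H_num = (p^3 + 10.8*p^2 + 37.91*p + 42.9) + (2) = p^3 + 10.8*p^2 + 37.91*p + 44.9.
T(p) = (p + 3.9)/(p^3 + 10.8*p^2 + 37.91*p + 44.9)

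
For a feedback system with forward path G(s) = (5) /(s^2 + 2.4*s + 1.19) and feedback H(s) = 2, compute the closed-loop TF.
Closed-loop T = G/(1+GH).
Numerator: G_num * H_den = 5.
Denominator: G_den * H_den + G_num * H_num = (s^2 + 2.4*s + 1.19) + (10) = s^2 + 2.4*s + 11.19.
T(s) = (5)/(s^2 + 2.4*s + 11.19)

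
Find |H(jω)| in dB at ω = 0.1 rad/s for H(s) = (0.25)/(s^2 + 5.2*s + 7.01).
Substitute s = j*0.1: H(j0.1) = 0.0355183 - 0.0026385j.
|H(j0.1)| = sqrt(Re² + Im²) = 0.03562.
20*log₁₀(0.03562) = -28.97 dB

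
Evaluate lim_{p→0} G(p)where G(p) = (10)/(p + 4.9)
DC gain = G(0) = num(0)/den(0) = 10/4.9 = 2.041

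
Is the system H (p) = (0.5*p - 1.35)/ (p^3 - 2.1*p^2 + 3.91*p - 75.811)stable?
Denominator: p^3 - 2.1*p^2 + 3.91*p - 75.811 = (p - 4.7)(p^2 + 2.6*p + 16.13). Poles: -1.3 + 3.8j, -1.3 - 3.8j, 4.7. All Re(p)<0: No (unstable)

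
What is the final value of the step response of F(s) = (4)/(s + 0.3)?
FVT: lim_{t→∞} y(t) = lim_{s→0} s*Y(s) where Y(s) = F(s)/s.
= lim_{s→0} F(s) = F(0) = num(0)/den(0) = 4/0.3 = 13.33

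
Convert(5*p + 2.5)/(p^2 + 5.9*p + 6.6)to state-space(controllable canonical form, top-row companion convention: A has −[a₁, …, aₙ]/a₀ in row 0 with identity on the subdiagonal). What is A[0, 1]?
Reachable canonical form for den = p^2 + 5.9*p + 6.6: top row of A = -[a₁,a₂,...,aₙ]/a₀, ones on the subdiagonal, zeros elsewhere.
A = [[-5.9, -6.6], [1, 0]].
A[0,1] = -6.6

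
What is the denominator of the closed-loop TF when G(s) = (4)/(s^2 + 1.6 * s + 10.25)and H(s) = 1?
Characteristic poly = G_den * H_den + G_num * H_num = (s^2 + 1.6*s + 10.25) + (4) = s^2 + 1.6*s + 14.25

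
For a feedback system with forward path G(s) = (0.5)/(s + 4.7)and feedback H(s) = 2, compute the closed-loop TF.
Closed-loop T = G/(1+GH).
Numerator: G_num * H_den = 0.5.
Denominator: G_den * H_den + G_num * H_num = (s + 4.7) + (1) = s + 5.7.
T(s) = (0.5)/(s + 5.7)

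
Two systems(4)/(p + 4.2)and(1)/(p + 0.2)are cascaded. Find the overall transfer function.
Series: H = H₁ · H₂ = (n₁·n₂)/(d₁·d₂).
Num: n₁·n₂ = 4. Den: d₁·d₂ = p^2 + 4.4*p + 0.84.
H(p) = (4)/(p^2 + 4.4*p + 0.84)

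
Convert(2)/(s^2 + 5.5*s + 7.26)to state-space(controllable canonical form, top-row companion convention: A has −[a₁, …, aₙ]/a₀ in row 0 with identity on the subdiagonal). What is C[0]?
Reachable canonical form: C = numerator coefficients (right-aligned, zero-padded to length n).
num = 2, C = [[0, 2]].
C[0] = 0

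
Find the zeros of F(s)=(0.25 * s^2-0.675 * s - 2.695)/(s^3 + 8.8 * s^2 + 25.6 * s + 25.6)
Set numerator = 0: 0.25*s^2 - 0.675*s - 2.695 = 0.25*(s - 4.9)(s + 2.2) = 0 → Zeros: -2.2, 4.9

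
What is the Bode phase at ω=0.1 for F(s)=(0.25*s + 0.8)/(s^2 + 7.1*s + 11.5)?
Substitute s = j*0.1: F(j0.1) = 0.0694949 - 0.00211848j.
∠F(j0.1) = atan2(Im, Re) = atan2(-0.00211848, 0.0694949) = -1.75°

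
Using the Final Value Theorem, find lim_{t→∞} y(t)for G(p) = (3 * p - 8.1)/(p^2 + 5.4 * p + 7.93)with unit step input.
FVT: lim_{t→∞} y(t) = lim_{p→0} p*Y(p) where Y(p) = G(p)/p.
= lim_{p→0} G(p) = G(0) = num(0)/den(0) = -8.1/7.93 = -1.021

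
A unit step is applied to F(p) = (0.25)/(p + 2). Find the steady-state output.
FVT: lim_{t→∞} y(t) = lim_{p→0} p*Y(p) where Y(p) = F(p)/p.
= lim_{p→0} F(p) = F(0) = num(0)/den(0) = 0.25/2 = 0.125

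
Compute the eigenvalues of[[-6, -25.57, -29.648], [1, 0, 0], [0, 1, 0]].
Eigenvalues solve det(λI - A) = 0.
Characteristic polynomial: λ^3 + 6*λ^2 + 25.57*λ + 29.648 = 0.
Factor: (λ + 1.6)(λ^2 + 4.4*λ + 18.53) = 0.
Roots: -1.6, -2.2 + 3.7j, -2.2 - 3.7j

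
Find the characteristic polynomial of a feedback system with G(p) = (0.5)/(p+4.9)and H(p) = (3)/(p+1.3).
Characteristic poly = G_den * H_den + G_num * H_num = (p^2 + 6.2*p + 6.37) + (1.5) = p^2 + 6.2*p + 7.87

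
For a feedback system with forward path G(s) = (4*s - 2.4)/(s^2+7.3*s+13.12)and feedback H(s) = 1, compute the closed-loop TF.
Closed-loop T = G/(1+GH).
Numerator: G_num * H_den = 4*s - 2.4.
Denominator: G_den * H_den + G_num * H_num = (s^2 + 7.3*s + 13.12) + (4*s - 2.4) = s^2 + 11.3*s + 10.72.
T(s) = (4*s - 2.4)/(s^2 + 11.3*s + 10.72)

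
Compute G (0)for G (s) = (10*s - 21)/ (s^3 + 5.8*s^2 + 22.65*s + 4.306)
DC gain = G(0) = num(0)/den(0) = -21/4.306 = -4.877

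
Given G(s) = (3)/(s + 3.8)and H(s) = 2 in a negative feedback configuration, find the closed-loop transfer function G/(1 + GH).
Closed-loop T = G/(1+GH).
Numerator: G_num * H_den = 3.
Denominator: G_den * H_den + G_num * H_num = (s + 3.8) + (6) = s + 9.8.
T(s) = (3)/(s + 9.8)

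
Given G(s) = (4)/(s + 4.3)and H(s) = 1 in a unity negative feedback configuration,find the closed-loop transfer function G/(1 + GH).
Closed-loop T = G/(1+GH).
Numerator: G_num * H_den = 4.
Denominator: G_den * H_den + G_num * H_num = (s + 4.3) + (4) = s + 8.3.
T(s) = (4)/(s + 8.3)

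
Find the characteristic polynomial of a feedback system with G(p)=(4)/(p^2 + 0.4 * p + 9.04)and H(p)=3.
Characteristic poly = G_den * H_den + G_num * H_num = (p^2 + 0.4*p + 9.04) + (12) = p^2 + 0.4*p + 21.04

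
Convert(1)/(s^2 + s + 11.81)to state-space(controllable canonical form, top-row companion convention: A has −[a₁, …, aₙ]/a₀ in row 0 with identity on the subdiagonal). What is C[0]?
Reachable canonical form: C = numerator coefficients (right-aligned, zero-padded to length n).
num = 1, C = [[0, 1]].
C[0] = 0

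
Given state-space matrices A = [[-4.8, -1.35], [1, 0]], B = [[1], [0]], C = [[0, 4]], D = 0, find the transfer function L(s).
L(s) = C(sI - A)⁻¹B + D.
Characteristic polynomial det(sI - A) = s^2 + 4.8*s + 1.35.
Numerator from C·adj(sI-A)·B + D·det(sI-A) = 4.
L(s) = (4)/(s^2 + 4.8*s + 1.35)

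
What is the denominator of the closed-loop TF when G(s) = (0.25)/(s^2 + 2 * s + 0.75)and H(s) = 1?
Characteristic poly = G_den * H_den + G_num * H_num = (s^2 + 2*s + 0.75) + (0.25) = s^2 + 2*s + 1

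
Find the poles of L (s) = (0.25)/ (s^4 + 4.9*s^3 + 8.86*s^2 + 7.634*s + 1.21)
Set denominator = 0: s^4 + 4.9*s^3 + 8.86*s^2 + 7.634*s + 1.21 = (s + 0.2)(s + 2.5)(s^2 + 2.2*s + 2.42) = 0 → Poles: -0.2, -1.1 + 1.1j, -1.1 - 1.1j, -2.5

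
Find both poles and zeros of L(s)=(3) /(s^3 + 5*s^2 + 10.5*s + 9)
Set denominator = 0: s^3 + 5*s^2 + 10.5*s + 9 = (s + 2)(s^2 + 3*s + 4.5) = 0 → Poles: -1.5 + 1.5j, -1.5 - 1.5j, -2
Numerator is a nonzero constant (3) → Zeros: none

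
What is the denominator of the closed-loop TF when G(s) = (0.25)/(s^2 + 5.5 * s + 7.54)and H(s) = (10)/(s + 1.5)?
Characteristic poly = G_den * H_den + G_num * H_num = (s^3 + 7*s^2 + 15.79*s + 11.31) + (2.5) = s^3 + 7*s^2 + 15.79*s + 13.81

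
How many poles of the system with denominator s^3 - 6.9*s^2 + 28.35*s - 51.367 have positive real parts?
s^3 - 6.9*s^2 + 28.35*s - 51.367 = (s - 3.1)(s^2 - 3.8*s + 16.57). Poles: 1.9 + 3.6j, 1.9 - 3.6j, 3.1. RHP poles (Re>0): 3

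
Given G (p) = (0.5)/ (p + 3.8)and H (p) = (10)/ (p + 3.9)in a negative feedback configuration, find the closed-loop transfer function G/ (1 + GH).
Closed-loop T = G/(1+GH).
Numerator: G_num * H_den = 0.5*p + 1.95.
Denominator: G_den * H_den + G_num * H_num = (p^2 + 7.7*p + 14.82) + (5) = p^2 + 7.7*p + 19.82.
T(p) = (0.5*p + 1.95)/(p^2 + 7.7*p + 19.82)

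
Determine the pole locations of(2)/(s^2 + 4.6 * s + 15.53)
Set denominator = 0: s^2 + 4.6*s + 15.53 = 0 → Poles: -2.3 + 3.2j, -2.3 - 3.2j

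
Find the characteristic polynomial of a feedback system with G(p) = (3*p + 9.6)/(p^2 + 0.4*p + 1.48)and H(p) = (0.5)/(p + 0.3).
Characteristic poly = G_den * H_den + G_num * H_num = (p^3 + 0.7*p^2 + 1.6*p + 0.444) + (1.5*p + 4.8) = p^3 + 0.7*p^2 + 3.1*p + 5.244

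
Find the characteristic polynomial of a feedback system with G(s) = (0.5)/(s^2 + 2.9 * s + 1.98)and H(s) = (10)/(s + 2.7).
Characteristic poly = G_den * H_den + G_num * H_num = (s^3 + 5.6*s^2 + 9.81*s + 5.346) + (5) = s^3 + 5.6*s^2 + 9.81*s + 10.346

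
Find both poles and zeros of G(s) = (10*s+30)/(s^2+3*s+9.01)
Set denominator = 0: s^2 + 3*s + 9.01 = 0 → Poles: -1.5 + 2.6j, -1.5 - 2.6j
Set numerator = 0: 10*s + 30 = 0 → Zeros: -3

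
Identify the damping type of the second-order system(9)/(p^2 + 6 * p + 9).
Standard form: ωn²/(p²+2ζωn·p+ωn²) gives ωn=3, ζ=1.
Critically damped (ζ = 1)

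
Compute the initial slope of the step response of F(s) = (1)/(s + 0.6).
IVT: y'(0⁺) = lim_{s→∞} s²·Y(s) = lim_{s→∞} s·F(s).
deg(num) = 0, deg(den) = 1, relative degree = 1, so s·F(s) → (leading num)/(leading den) = 1/1 = 1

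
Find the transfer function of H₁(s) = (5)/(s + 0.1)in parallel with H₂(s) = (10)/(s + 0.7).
Parallel: H = H₁ + H₂ = (n₁·d₂ + n₂·d₁)/(d₁·d₂).
n₁·d₂ = 5*s + 3.5. n₂·d₁ = 10*s + 1. Sum = 15*s + 4.5. d₁·d₂ = s^2 + 0.8*s + 0.07.
H(s) = (15*s + 4.5)/(s^2 + 0.8*s + 0.07)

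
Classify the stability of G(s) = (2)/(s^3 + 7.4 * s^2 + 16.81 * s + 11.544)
Denominator: s^3 + 7.4*s^2 + 16.81*s + 11.544 = (s + 1.3)(s + 2.4)(s + 3.7). Poles: -1.3, -2.4, -3.7. Stable (all poles in LHP)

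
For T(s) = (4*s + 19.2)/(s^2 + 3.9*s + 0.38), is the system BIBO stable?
Denominator: s^2 + 3.9*s + 0.38 = (s + 3.8)(s + 0.1). Poles: -0.1, -3.8. All Re(p)<0: Yes (stable)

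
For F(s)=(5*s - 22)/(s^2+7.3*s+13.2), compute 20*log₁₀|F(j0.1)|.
Substitute s = j*0.1: F(j0.1) = -1.66075 + 0.129821j.
|F(j0.1)| = sqrt(Re² + Im²) = 1.666.
20*log₁₀(1.666) = 4.43 dB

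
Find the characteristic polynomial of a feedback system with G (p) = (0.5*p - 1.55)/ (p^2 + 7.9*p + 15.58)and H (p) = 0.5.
Characteristic poly = G_den * H_den + G_num * H_num = (p^2 + 7.9*p + 15.58) + (0.25*p - 0.775) = p^2 + 8.15*p + 14.805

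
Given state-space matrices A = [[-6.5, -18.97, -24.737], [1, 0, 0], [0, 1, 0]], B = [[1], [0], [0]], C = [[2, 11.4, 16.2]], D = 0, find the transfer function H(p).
H(p) = C(pI - A)⁻¹B + D.
Characteristic polynomial det(pI - A) = p^3 + 6.5*p^2 + 18.97*p + 24.737.
Numerator from C·adj(pI-A)·B + D·det(pI-A) = 2*p^2 + 11.4*p + 16.2.
H(p) = (2*p^2 + 11.4*p + 16.2)/(p^3 + 6.5*p^2 + 18.97*p + 24.737)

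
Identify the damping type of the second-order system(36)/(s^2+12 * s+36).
Standard form: ωn²/(s²+2ζωn·s+ωn²) gives ωn=6, ζ=1.
Critically damped (ζ = 1)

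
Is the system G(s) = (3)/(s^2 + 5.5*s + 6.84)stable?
Denominator: s^2 + 5.5*s + 6.84 = (s + 3.6)(s + 1.9). Poles: -1.9, -3.6. All Re(p)<0: Yes (stable)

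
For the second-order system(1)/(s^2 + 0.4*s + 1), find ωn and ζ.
Standard form: ωn²/(s²+2ζωn·s+ωn²).
const=1=ωn² → ωn=1, s coeff=0.4=2ζωn → ζ=0.2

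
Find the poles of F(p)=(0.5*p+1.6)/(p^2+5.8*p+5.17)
Set denominator = 0: p^2 + 5.8*p + 5.17 = (p + 1.1)(p + 4.7) = 0 → Poles: -1.1, -4.7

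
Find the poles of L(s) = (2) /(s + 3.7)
Set denominator = 0: s + 3.7 = 0 → Poles: -3.7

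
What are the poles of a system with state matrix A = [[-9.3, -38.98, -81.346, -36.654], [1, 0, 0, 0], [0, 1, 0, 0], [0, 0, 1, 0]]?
Eigenvalues solve det(λI - A) = 0.
Characteristic polynomial: λ^4 + 9.3*λ^3 + 38.98*λ^2 + 81.346*λ + 36.654 = 0.
Factor: (λ + 0.6)(λ + 4.1)(λ^2 + 4.6*λ + 14.9) = 0.
Roots: -0.6, -2.3 + 3.1j, -2.3 - 3.1j, -4.1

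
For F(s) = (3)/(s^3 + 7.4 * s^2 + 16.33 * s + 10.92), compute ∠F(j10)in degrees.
Substitute s = j*10: F(j10) = -0.0017759 + 0.00203804j.
∠F(j10) = atan2(Im, Re) = atan2(0.00203804, -0.0017759) = 131.07° (principal value).
Summing the individual angle contributions Σ∠(j10 − zᵢ) − Σ∠(j10 − pₖ) over the 0 zero(s) and 3 pole(s), each followed continuously from ω = 0 (DC phase referenced to (−180°, 180°]), gives -228.93°, i.e. the principal value - 360°. Continuous Bode phase = -228.93°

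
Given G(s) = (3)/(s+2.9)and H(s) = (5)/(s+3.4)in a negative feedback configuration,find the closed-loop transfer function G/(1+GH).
Closed-loop T = G/(1+GH).
Numerator: G_num * H_den = 3*s + 10.2.
Denominator: G_den * H_den + G_num * H_num = (s^2 + 6.3*s + 9.86) + (15) = s^2 + 6.3*s + 24.86.
T(s) = (3*s + 10.2)/(s^2 + 6.3*s + 24.86)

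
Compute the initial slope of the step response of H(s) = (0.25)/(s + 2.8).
IVT: y'(0⁺) = lim_{s→∞} s²·Y(s) = lim_{s→∞} s·H(s).
deg(num) = 0, deg(den) = 1, relative degree = 1, so s·H(s) → (leading num)/(leading den) = 0.25/1 = 0.25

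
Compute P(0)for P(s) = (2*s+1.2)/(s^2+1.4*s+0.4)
DC gain = P(0) = num(0)/den(0) = 1.2/0.4 = 3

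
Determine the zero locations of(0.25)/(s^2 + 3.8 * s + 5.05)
Numerator is a nonzero constant (0.25) → Zeros: none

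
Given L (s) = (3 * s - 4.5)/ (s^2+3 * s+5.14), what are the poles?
Set denominator = 0: s^2 + 3*s + 5.14 = 0 → Poles: -1.5 + 1.7j, -1.5 - 1.7j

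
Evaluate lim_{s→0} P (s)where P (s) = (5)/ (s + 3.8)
DC gain = P(0) = num(0)/den(0) = 5/3.8 = 1.316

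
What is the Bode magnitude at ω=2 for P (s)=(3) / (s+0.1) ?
Substitute s = j*2: P(j2) = 0.074813 - 1.49626j.
|P(j2)| = sqrt(Re² + Im²) = 1.498.
20*log₁₀(1.498) = 3.51 dB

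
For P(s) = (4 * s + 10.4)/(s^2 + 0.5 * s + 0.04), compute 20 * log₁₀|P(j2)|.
Substitute s = j*2: P(j2) = -1.98926 - 2.52254j.
|P(j2)| = sqrt(Re² + Im²) = 3.213.
20*log₁₀(3.213) = 10.14 dB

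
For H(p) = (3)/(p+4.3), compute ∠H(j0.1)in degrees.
Substitute p = j*0.1: H(j0.1) = 0.697297 - 0.0162162j.
∠H(j0.1) = atan2(Im, Re) = atan2(-0.0162162, 0.697297) = -1.33°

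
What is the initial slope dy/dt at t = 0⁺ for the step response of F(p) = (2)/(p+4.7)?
IVT: y'(0⁺) = lim_{p→∞} p²·Y(p) = lim_{p→∞} p·F(p).
deg(num) = 0, deg(den) = 1, relative degree = 1, so p·F(p) → (leading num)/(leading den) = 2/1 = 2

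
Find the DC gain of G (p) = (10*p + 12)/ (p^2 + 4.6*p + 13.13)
DC gain = G(0) = num(0)/den(0) = 12/13.13 = 0.9139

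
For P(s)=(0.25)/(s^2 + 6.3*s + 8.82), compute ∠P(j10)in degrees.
Substitute s = j*10: P(j10) = -0.00185585 - 0.00128228j.
∠P(j10) = atan2(Im, Re) = atan2(-0.00128228, -0.00185585) = -145.36°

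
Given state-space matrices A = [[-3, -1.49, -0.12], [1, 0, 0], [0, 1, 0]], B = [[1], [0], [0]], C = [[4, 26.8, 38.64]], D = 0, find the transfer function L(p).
L(p) = C(pI - A)⁻¹B + D.
Characteristic polynomial det(pI - A) = p^3 + 3*p^2 + 1.49*p + 0.12.
Numerator from C·adj(pI-A)·B + D·det(pI-A) = 4*p^2 + 26.8*p + 38.64.
L(p) = (4*p^2 + 26.8*p + 38.64)/(p^3 + 3*p^2 + 1.49*p + 0.12)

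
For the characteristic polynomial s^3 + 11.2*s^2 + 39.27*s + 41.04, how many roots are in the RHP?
s^3 + 11.2*s^2 + 39.27*s + 41.04 = (s + 4.5)(s + 4.8)(s + 1.9). Poles: -1.9, -4.5, -4.8. RHP poles (Re>0): 0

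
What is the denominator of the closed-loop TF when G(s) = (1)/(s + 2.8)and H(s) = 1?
Characteristic poly = G_den * H_den + G_num * H_num = (s + 2.8) + (1) = s + 3.8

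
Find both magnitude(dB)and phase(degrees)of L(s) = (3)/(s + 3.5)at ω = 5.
Substitute s = j*5: L(j5) = 0.281879 - 0.402685j.
|L| = 20*log₁₀(sqrt(Re²+Im²)) = -6.17 dB.
∠L = atan2(Im, Re) = -55.01°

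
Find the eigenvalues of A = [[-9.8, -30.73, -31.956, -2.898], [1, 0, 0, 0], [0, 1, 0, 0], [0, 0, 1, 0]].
Eigenvalues solve det(λI - A) = 0.
Characteristic polynomial: λ^4 + 9.8*λ^3 + 30.73*λ^2 + 31.956*λ + 2.898 = 0.
Factor: (λ + 2.1)(λ + 3)(λ + 4.6)(λ + 0.1) = 0.
Roots: -0.1, -2.1, -3, -4.6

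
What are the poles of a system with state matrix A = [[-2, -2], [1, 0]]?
Eigenvalues solve det(λI - A) = 0.
Characteristic polynomial: λ^2 + 2*λ + 2 = 0.
Roots: -1 + 1j, -1 - 1j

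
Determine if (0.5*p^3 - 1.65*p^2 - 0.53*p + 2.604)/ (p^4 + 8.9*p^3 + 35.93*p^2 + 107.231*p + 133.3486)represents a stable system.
Denominator: p^4 + 8.9*p^3 + 35.93*p^2 + 107.231*p + 133.3486 = (p + 4.9)(p + 2.2)(p^2 + 1.8*p + 12.37). Poles: -0.9 + 3.4j, -0.9 - 3.4j, -2.2, -4.9. All Re(p)<0: Yes (stable)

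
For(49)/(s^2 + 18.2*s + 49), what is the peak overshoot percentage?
Standard form: ωn²/(s²+2ζωn·s+ωn²) → ωn = 7, ζ = 1.3.
ζ ≥ 1, so the response is non-oscillatory: peak overshoot = 0%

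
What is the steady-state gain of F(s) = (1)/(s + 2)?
DC gain = F(0) = num(0)/den(0) = 1/2 = 0.5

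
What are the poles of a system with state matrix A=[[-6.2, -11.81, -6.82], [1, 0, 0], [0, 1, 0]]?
Eigenvalues solve det(λI - A) = 0.
Characteristic polynomial: λ^3 + 6.2*λ^2 + 11.81*λ + 6.82 = 0.
Factor: (λ + 3.1)(λ + 1.1)(λ + 2) = 0.
Roots: -1.1, -2, -3.1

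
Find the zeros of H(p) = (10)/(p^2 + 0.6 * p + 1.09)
Numerator is a nonzero constant (10) → Zeros: none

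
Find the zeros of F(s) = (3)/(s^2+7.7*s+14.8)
Numerator is a nonzero constant (3) → Zeros: none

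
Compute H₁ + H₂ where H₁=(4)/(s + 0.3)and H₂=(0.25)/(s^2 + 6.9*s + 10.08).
Parallel: H = H₁ + H₂ = (n₁·d₂ + n₂·d₁)/(d₁·d₂).
n₁·d₂ = 4*s^2 + 27.6*s + 40.32. n₂·d₁ = 0.25*s + 0.075. Sum = 4*s^2 + 27.85*s + 40.395. d₁·d₂ = s^3 + 7.2*s^2 + 12.15*s + 3.024.
H(s) = (4*s^2 + 27.85*s + 40.395)/(s^3 + 7.2*s^2 + 12.15*s + 3.024)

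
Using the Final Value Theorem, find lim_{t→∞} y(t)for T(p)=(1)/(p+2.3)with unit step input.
FVT: lim_{t→∞} y(t) = lim_{p→0} p*Y(p) where Y(p) = T(p)/p.
= lim_{p→0} T(p) = T(0) = num(0)/den(0) = 1/2.3 = 0.4348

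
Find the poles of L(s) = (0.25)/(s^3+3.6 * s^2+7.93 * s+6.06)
Set denominator = 0: s^3 + 3.6*s^2 + 7.93*s + 6.06 = (s + 1.2)(s^2 + 2.4*s + 5.05) = 0 → Poles: -1.2, -1.2 + 1.9j, -1.2 - 1.9j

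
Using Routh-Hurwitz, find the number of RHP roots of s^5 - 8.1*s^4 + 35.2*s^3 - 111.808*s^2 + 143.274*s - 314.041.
Routh array:
s^5: [1, 35.2, 143.274]; s^4: [-8.1, -111.808, -314.041]; s^3: [21.3965, 104.504]; s^2: [-72.2465, -314.041]; s^1: [11.4971]; s^0: [-314.041]
First column: [1, -8.1, 21.3965, -72.2465, 11.4971, -314.041]. Sign changes = RHP roots = 5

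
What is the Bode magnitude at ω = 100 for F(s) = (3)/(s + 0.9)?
Substitute s = j*100: F(j100) = 0.000269978 - 0.0299976j.
|F(j100)| = sqrt(Re² + Im²) = 0.03.
20*log₁₀(0.03) = -30.46 dB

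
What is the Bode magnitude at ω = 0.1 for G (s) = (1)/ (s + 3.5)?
Substitute s = j*0.1: G(j0.1) = 0.285481 - 0.00815661j.
|G(j0.1)| = sqrt(Re² + Im²) = 0.2856.
20*log₁₀(0.2856) = -10.88 dB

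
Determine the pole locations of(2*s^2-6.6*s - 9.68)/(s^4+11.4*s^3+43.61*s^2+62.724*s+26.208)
Set denominator = 0: s^4 + 11.4*s^3 + 43.61*s^2 + 62.724*s + 26.208 = (s + 3.9)(s + 0.7)(s + 4.8)(s + 2) = 0 → Poles: -0.7, -2, -3.9, -4.8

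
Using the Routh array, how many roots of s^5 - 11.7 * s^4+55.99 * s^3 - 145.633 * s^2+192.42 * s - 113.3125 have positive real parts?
Routh array:
s^5: [1, 55.99, 192.42]; s^4: [-11.7, -145.633, -113.3125]; s^3: [43.5427, 182.735]; s^2: [-96.5318, -113.3125]; s^1: [131.623]; s^0: [-113.3125]
First column: [1, -11.7, 43.5427, -96.5318, 131.623, -113.3125]. Sign changes = RHP roots = 5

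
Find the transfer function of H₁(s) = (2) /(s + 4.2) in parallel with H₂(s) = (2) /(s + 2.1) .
Parallel: H = H₁ + H₂ = (n₁·d₂ + n₂·d₁)/(d₁·d₂).
n₁·d₂ = 2*s + 4.2. n₂·d₁ = 2*s + 8.4. Sum = 4*s + 12.6. d₁·d₂ = s^2 + 6.3*s + 8.82.
H(s) = (4*s + 12.6)/(s^2 + 6.3*s + 8.82)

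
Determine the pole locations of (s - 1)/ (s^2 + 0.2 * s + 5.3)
Set denominator = 0: s^2 + 0.2*s + 5.3 = 0 → Poles: -0.1 + 2.3j, -0.1 - 2.3j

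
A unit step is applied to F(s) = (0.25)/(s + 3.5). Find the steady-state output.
FVT: lim_{t→∞} y(t) = lim_{s→0} s*Y(s) where Y(s) = F(s)/s.
= lim_{s→0} F(s) = F(0) = num(0)/den(0) = 0.25/3.5 = 0.07143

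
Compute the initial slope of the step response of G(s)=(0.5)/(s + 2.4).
IVT: y'(0⁺) = lim_{s→∞} s²·Y(s) = lim_{s→∞} s·G(s).
deg(num) = 0, deg(den) = 1, relative degree = 1, so s·G(s) → (leading num)/(leading den) = 0.5/1 = 0.5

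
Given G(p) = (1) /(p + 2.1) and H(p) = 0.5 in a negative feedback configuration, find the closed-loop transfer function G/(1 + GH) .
Closed-loop T = G/(1+GH).
Numerator: G_num * H_den = 1.
Denominator: G_den * H_den + G_num * H_num = (p + 2.1) + (0.5) = p + 2.6.
T(p) = (1)/(p + 2.6)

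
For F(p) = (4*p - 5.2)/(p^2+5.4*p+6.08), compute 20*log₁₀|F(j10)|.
Substitute p = j*10: F(j10) = 0.225645 - 0.296158j.
|F(j10)| = sqrt(Re² + Im²) = 0.3723.
20*log₁₀(0.3723) = -8.58 dB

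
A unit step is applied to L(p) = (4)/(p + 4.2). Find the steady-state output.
FVT: lim_{t→∞} y(t) = lim_{p→0} p*Y(p) where Y(p) = L(p)/p.
= lim_{p→0} L(p) = L(0) = num(0)/den(0) = 4/4.2 = 0.9524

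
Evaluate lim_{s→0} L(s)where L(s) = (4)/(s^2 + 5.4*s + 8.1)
DC gain = L(0) = num(0)/den(0) = 4/8.1 = 0.4938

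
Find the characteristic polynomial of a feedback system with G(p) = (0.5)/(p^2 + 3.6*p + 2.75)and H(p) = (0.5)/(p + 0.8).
Characteristic poly = G_den * H_den + G_num * H_num = (p^3 + 4.4*p^2 + 5.63*p + 2.2) + (0.25) = p^3 + 4.4*p^2 + 5.63*p + 2.45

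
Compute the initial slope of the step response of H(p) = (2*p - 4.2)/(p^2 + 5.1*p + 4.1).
IVT: y'(0⁺) = lim_{p→∞} p²·Y(p) = lim_{p→∞} p·H(p).
deg(num) = 1, deg(den) = 2, relative degree = 1, so p·H(p) → (leading num)/(leading den) = 2/1 = 2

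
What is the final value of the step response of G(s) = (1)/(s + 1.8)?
FVT: lim_{t→∞} y(t) = lim_{s→0} s*Y(s) where Y(s) = G(s)/s.
= lim_{s→0} G(s) = G(0) = num(0)/den(0) = 1/1.8 = 0.5556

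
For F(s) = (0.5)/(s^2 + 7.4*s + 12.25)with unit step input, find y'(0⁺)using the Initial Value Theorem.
IVT: y'(0⁺) = lim_{s→∞} s²·Y(s) = lim_{s→∞} s·F(s).
deg(num) = 0, deg(den) = 2, relative degree = 2 ≥ 2, so s·F(s) → 0. Initial slope = 0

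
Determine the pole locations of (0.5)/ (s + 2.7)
Set denominator = 0: s + 2.7 = 0 → Poles: -2.7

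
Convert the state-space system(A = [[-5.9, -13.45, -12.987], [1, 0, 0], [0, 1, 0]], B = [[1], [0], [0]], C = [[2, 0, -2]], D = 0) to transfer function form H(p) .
H(p) = C(pI - A)⁻¹B + D.
Characteristic polynomial det(pI - A) = p^3 + 5.9*p^2 + 13.45*p + 12.987.
Numerator from C·adj(pI-A)·B + D·det(pI-A) = 2*p^2 - 2.
H(p) = (2*p^2 - 2)/(p^3 + 5.9*p^2 + 13.45*p + 12.987)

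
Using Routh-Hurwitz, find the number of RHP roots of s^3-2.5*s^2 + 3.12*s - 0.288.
Routh array:
s^3: [1, 3.12]; s^2: [-2.5, -0.288]; s^1: [3.0048]; s^0: [-0.288]
First column: [1, -2.5, 3.0048, -0.288]. Sign changes = RHP roots = 3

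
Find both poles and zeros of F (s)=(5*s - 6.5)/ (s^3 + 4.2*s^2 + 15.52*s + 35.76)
Set denominator = 0: s^3 + 4.2*s^2 + 15.52*s + 35.76 = (s + 3)(s^2 + 1.2*s + 11.92) = 0 → Poles: -0.6 + 3.4j, -0.6 - 3.4j, -3
Set numerator = 0: 5*s - 6.5 = 0 → Zeros: 1.3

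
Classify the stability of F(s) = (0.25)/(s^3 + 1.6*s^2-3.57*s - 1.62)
Denominator: s^3 + 1.6*s^2 - 3.57*s - 1.62 = (s - 1.5)(s + 2.7)(s + 0.4). Poles: -0.4, -2.7, 1.5. Unstable (1 pole(s) in RHP)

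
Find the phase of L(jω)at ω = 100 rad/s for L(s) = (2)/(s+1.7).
Substitute s = j*100: L(j100) = 0.000339902 - 0.0199942j.
∠L(j100) = atan2(Im, Re) = atan2(-0.0199942, 0.000339902) = -89.03°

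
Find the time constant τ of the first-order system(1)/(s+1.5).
First-order system: τ = -1/pole. Pole = -1.5. τ = -1/(-1.5) = 0.6667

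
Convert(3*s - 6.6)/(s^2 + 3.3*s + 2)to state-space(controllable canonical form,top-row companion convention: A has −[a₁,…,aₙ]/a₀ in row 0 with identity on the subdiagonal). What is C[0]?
Reachable canonical form: C = numerator coefficients (right-aligned, zero-padded to length n).
num = 3*s - 6.6, C = [[3, -6.6]].
C[0] = 3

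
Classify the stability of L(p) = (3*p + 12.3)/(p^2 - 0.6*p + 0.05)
Denominator: p^2 - 0.6*p + 0.05 = (p - 0.1)(p - 0.5). Poles: 0.1, 0.5. Unstable (2 pole(s) in RHP)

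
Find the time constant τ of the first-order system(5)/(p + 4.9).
First-order system: τ = -1/pole. Pole = -4.9. τ = -1/(-4.9) = 0.2041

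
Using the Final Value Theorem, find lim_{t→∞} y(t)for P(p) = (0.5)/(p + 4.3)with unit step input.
FVT: lim_{t→∞} y(t) = lim_{p→0} p*Y(p) where Y(p) = P(p)/p.
= lim_{p→0} P(p) = P(0) = num(0)/den(0) = 0.5/4.3 = 0.1163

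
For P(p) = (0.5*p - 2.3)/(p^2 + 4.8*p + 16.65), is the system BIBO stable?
Denominator: p^2 + 4.8*p + 16.65. Poles: -2.4 + 3.3j, -2.4 - 3.3j. All Re(p)<0: Yes (stable)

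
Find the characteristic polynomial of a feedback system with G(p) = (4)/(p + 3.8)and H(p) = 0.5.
Characteristic poly = G_den * H_den + G_num * H_num = (p + 3.8) + (2) = p + 5.8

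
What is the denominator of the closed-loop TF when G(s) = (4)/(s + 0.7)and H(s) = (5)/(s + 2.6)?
Characteristic poly = G_den * H_den + G_num * H_num = (s^2 + 3.3*s + 1.82) + (20) = s^2 + 3.3*s + 21.82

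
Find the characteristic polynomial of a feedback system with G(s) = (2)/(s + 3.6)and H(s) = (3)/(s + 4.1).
Characteristic poly = G_den * H_den + G_num * H_num = (s^2 + 7.7*s + 14.76) + (6) = s^2 + 7.7*s + 20.76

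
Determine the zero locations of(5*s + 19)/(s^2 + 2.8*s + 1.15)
Set numerator = 0: 5*s + 19 = 0 → Zeros: -3.8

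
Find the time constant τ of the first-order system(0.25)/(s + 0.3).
First-order system: τ = -1/pole. Pole = -0.3. τ = -1/(-0.3) = 3.333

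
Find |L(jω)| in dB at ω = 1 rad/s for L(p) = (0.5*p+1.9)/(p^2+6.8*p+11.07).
Substitute p = j*1: L(j1) = 0.152616 - 0.0534052j.
|L(j1)| = sqrt(Re² + Im²) = 0.1617.
20*log₁₀(0.1617) = -15.83 dB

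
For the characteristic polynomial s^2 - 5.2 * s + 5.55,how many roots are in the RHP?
s^2 - 5.2*s + 5.55 = (s - 1.5)(s - 3.7). Poles: 1.5, 3.7. RHP poles (Re>0): 2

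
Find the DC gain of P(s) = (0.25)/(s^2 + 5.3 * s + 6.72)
DC gain = P(0) = num(0)/den(0) = 0.25/6.72 = 0.0372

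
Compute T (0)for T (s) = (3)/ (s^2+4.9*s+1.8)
DC gain = T(0) = num(0)/den(0) = 3/1.8 = 1.667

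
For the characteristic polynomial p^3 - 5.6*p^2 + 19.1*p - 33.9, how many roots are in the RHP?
p^3 - 5.6*p^2 + 19.1*p - 33.9 = (p - 3)(p^2 - 2.6*p + 11.3). Poles: 1.3 + 3.1j, 1.3 - 3.1j, 3. RHP poles (Re>0): 3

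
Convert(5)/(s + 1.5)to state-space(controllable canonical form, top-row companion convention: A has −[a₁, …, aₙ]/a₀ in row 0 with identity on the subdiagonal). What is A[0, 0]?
Reachable canonical form for den = s + 1.5: top row of A = -[a₁,a₂,...,aₙ]/a₀, ones on the subdiagonal, zeros elsewhere.
A = [[-1.5]].
A[0,0] = -1.5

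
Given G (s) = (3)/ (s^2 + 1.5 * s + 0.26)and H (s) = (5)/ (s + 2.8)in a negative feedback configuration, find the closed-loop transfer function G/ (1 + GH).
Closed-loop T = G/(1+GH).
Numerator: G_num * H_den = 3*s + 8.4.
Denominator: G_den * H_den + G_num * H_num = (s^3 + 4.3*s^2 + 4.46*s + 0.728) + (15) = s^3 + 4.3*s^2 + 4.46*s + 15.728.
T(s) = (3*s + 8.4)/(s^3 + 4.3*s^2 + 4.46*s + 15.728)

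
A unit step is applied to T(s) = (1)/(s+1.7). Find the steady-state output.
FVT: lim_{t→∞} y(t) = lim_{s→0} s*Y(s) where Y(s) = T(s)/s.
= lim_{s→0} T(s) = T(0) = num(0)/den(0) = 1/1.7 = 0.5882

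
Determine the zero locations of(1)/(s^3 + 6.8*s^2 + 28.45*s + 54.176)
Numerator is a nonzero constant (1) → Zeros: none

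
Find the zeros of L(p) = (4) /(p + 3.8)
Numerator is a nonzero constant (4) → Zeros: none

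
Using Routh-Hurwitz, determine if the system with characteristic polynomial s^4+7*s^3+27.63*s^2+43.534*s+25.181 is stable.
Routh array:
s^4: [1, 27.63, 25.181]; s^3: [7, 43.534]; s^2: [21.4109, 25.181]; s^1: [35.3014]; s^0: [25.181]
First column: [1, 7, 21.4109, 35.3014, 25.181]. Sign changes = 0.
Yes, stable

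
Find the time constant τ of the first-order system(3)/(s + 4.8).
First-order system: τ = -1/pole. Pole = -4.8. τ = -1/(-4.8) = 0.2083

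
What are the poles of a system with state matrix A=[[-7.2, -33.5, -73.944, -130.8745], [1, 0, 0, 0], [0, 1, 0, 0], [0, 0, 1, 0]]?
Eigenvalues solve det(λI - A) = 0.
Characteristic polynomial: λ^4 + 7.2*λ^3 + 33.5*λ^2 + 73.944*λ + 130.8745 = 0.
Factor: (λ^2 + 1.8*λ + 8.65)(λ^2 + 5.4*λ + 15.13) = 0.
Roots: -0.9 + 2.8j, -0.9 - 2.8j, -2.7 + 2.8j, -2.7 - 2.8j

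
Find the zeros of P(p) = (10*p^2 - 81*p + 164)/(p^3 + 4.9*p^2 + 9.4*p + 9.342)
Set numerator = 0: 10*p^2 - 81*p + 164 = 10*(p - 4.1)(p - 4) = 0 → Zeros: 4, 4.1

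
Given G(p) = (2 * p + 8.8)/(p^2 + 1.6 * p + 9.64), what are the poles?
Set denominator = 0: p^2 + 1.6*p + 9.64 = 0 → Poles: -0.8 + 3j, -0.8 - 3j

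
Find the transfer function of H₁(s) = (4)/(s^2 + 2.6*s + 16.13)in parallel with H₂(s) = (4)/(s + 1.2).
Parallel: H = H₁ + H₂ = (n₁·d₂ + n₂·d₁)/(d₁·d₂).
n₁·d₂ = 4*s + 4.8. n₂·d₁ = 4*s^2 + 10.4*s + 64.52. Sum = 4*s^2 + 14.4*s + 69.32. d₁·d₂ = s^3 + 3.8*s^2 + 19.25*s + 19.356.
H(s) = (4*s^2 + 14.4*s + 69.32)/(s^3 + 3.8*s^2 + 19.25*s + 19.356)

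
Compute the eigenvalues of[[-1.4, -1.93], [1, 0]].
Eigenvalues solve det(λI - A) = 0.
Characteristic polynomial: λ^2 + 1.4*λ + 1.93 = 0.
Roots: -0.7 + 1.2j, -0.7 - 1.2j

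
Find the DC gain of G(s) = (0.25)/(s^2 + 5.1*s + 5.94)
DC gain = G(0) = num(0)/den(0) = 0.25/5.94 = 0.04209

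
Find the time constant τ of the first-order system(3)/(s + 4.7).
First-order system: τ = -1/pole. Pole = -4.7. τ = -1/(-4.7) = 0.2128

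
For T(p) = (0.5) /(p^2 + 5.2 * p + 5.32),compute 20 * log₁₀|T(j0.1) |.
Substitute p = j*0.1: T(j0.1) = 0.0932675 - 0.00913354j.
|T(j0.1)| = sqrt(Re² + Im²) = 0.09371.
20*log₁₀(0.09371) = -20.56 dB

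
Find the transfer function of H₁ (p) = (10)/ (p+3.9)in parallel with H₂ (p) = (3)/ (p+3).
Parallel: H = H₁ + H₂ = (n₁·d₂ + n₂·d₁)/(d₁·d₂).
n₁·d₂ = 10*p + 30. n₂·d₁ = 3*p + 11.7. Sum = 13*p + 41.7. d₁·d₂ = p^2 + 6.9*p + 11.7.
H(p) = (13*p + 41.7)/(p^2 + 6.9*p + 11.7)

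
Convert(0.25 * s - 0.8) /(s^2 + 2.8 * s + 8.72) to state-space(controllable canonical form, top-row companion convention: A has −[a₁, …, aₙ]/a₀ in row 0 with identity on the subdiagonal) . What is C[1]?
Reachable canonical form: C = numerator coefficients (right-aligned, zero-padded to length n).
num = 0.25*s - 0.8, C = [[0.25, -0.8]].
C[1] = -0.8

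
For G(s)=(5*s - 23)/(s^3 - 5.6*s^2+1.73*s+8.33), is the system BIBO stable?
Denominator: s^3 - 5.6*s^2 + 1.73*s + 8.33 = (s - 4.9)(s + 1)(s - 1.7). Poles: -1, 1.7, 4.9. All Re(p)<0: No (unstable)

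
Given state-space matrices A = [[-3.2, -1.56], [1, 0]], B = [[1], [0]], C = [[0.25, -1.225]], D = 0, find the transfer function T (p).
T(p) = C(pI - A)⁻¹B + D.
Characteristic polynomial det(pI - A) = p^2 + 3.2*p + 1.56.
Numerator from C·adj(pI-A)·B + D·det(pI-A) = 0.25*p - 1.225.
T(p) = (0.25*p - 1.225)/(p^2 + 3.2*p + 1.56)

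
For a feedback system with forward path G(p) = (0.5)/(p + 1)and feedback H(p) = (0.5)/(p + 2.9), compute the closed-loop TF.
Closed-loop T = G/(1+GH).
Numerator: G_num * H_den = 0.5*p + 1.45.
Denominator: G_den * H_den + G_num * H_num = (p^2 + 3.9*p + 2.9) + (0.25) = p^2 + 3.9*p + 3.15.
T(p) = (0.5*p + 1.45)/(p^2 + 3.9*p + 3.15)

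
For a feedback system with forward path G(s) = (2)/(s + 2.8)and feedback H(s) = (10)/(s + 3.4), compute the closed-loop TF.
Closed-loop T = G/(1+GH).
Numerator: G_num * H_den = 2*s + 6.8.
Denominator: G_den * H_den + G_num * H_num = (s^2 + 6.2*s + 9.52) + (20) = s^2 + 6.2*s + 29.52.
T(s) = (2*s + 6.8)/(s^2 + 6.2*s + 29.52)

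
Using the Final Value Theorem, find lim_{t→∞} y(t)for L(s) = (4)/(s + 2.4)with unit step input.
FVT: lim_{t→∞} y(t) = lim_{s→0} s*Y(s) where Y(s) = L(s)/s.
= lim_{s→0} L(s) = L(0) = num(0)/den(0) = 4/2.4 = 1.667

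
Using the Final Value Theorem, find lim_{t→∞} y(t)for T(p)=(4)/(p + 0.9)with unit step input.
FVT: lim_{t→∞} y(t) = lim_{p→0} p*Y(p) where Y(p) = T(p)/p.
= lim_{p→0} T(p) = T(0) = num(0)/den(0) = 4/0.9 = 4.444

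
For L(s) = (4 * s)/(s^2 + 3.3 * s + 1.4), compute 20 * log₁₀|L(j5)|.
Substitute s = j*5: L(j5) = 0.397969 - 0.569216j.
|L(j5)| = sqrt(Re² + Im²) = 0.6945.
20*log₁₀(0.6945) = -3.17 dB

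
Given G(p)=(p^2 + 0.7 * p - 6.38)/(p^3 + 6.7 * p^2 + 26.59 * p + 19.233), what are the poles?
Set denominator = 0: p^3 + 6.7*p^2 + 26.59*p + 19.233 = (p + 0.9)(p^2 + 5.8*p + 21.37) = 0 → Poles: -0.9, -2.9 + 3.6j, -2.9 - 3.6j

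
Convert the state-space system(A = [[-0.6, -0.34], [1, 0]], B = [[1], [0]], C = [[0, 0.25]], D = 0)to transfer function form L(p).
L(p) = C(pI - A)⁻¹B + D.
Characteristic polynomial det(pI - A) = p^2 + 0.6*p + 0.34.
Numerator from C·adj(pI-A)·B + D·det(pI-A) = 0.25.
L(p) = (0.25)/(p^2 + 0.6*p + 0.34)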